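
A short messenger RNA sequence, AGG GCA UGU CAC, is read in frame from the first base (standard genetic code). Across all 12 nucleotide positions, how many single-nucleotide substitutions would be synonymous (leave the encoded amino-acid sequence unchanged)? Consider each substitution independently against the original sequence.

Codon 1 (AGG, Arg): 2 synonymous substitutions.
Codon 2 (GCA, Ala): 3 synonymous substitutions.
Codon 3 (UGU, Cys): 1 synonymous substitution.
Codon 4 (CAC, His): 1 synonymous substitution.
Total: 2 + 3 + 1 + 1 = 7.

7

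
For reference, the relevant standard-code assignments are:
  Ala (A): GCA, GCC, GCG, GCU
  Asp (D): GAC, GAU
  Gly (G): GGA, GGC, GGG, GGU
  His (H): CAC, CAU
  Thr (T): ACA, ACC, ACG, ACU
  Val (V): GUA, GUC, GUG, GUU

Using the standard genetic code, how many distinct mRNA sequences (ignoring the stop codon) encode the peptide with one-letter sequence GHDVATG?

4096

Gly: 4 codons.
His: 2 codons.
Asp: 2 codons.
Val: 4 codons.
Ala: 4 codons.
Thr: 4 codons.
Gly: 4 codons.
4 × 2 × 2 × 4 × 4 × 4 × 4 = 4096.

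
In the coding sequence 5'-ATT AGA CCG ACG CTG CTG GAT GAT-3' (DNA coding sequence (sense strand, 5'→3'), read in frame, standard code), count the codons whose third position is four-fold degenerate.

Codon 1 ATT (Ile): third position 3-fold.
Codon 2 AGA (Arg): third position 2-fold.
Codon 3 CCG (Pro): third position 4-fold.
Codon 4 ACG (Thr): third position 4-fold.
Codon 5 CTG (Leu): third position 4-fold.
Codon 6 CTG (Leu): third position 4-fold.
Codon 7 GAT (Asp): third position 2-fold.
Codon 8 GAT (Asp): third position 2-fold.
Four-fold degenerate third positions: 4.

4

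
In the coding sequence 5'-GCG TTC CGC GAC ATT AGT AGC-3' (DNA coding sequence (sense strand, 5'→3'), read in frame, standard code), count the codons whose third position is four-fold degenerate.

2

Codon 1 GCG (Ala): third position 4-fold.
Codon 2 TTC (Phe): third position 2-fold.
Codon 3 CGC (Arg): third position 4-fold.
Codon 4 GAC (Asp): third position 2-fold.
Codon 5 ATT (Ile): third position 3-fold.
Codon 6 AGT (Ser): third position 2-fold.
Codon 7 AGC (Ser): third position 2-fold.
Four-fold degenerate third positions: 2.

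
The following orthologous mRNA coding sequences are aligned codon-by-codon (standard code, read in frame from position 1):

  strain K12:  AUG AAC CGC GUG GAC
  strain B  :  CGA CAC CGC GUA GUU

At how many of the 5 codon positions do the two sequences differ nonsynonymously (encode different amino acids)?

3

Codon 1: AUG Met / CGA Arg — nonsynonymous.
Codon 2: AAC Asn / CAC His — nonsynonymous.
Codon 3: CGC Arg / CGC Arg — identical.
Codon 4: GUG Val / GUA Val — synonymous.
Codon 5: GAC Asp / GUU Val — nonsynonymous.
Nonsynonymous differences: 3.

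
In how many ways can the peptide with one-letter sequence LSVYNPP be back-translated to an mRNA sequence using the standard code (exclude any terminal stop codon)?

Leu: 6 codons.
Ser: 6 codons.
Val: 4 codons.
Tyr: 2 codons.
Asn: 2 codons.
Pro: 4 codons.
Pro: 4 codons.
6 × 6 × 4 × 2 × 2 × 4 × 4 = 9216.

9216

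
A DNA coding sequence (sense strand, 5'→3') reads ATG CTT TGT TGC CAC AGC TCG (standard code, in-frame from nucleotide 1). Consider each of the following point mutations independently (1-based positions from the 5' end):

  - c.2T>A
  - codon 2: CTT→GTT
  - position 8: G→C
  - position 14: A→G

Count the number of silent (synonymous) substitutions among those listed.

0

Codon 1: ATG (Met) → AAG (Lys) — missense.
Codon 2: CTT (Leu) → GTT (Val) — missense.
Codon 3: TGT (Cys) → TCT (Ser) — missense.
Codon 5: CAC (His) → CGC (Arg) — missense.
Synonymous: 0 of 4.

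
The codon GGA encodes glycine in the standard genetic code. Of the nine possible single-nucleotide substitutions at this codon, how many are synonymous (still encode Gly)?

Position 1: none → 0 synonymous.
Position 2: none → 0 synonymous.
Position 3: GGU, GGC, GGG → 3 synonymous.
Total: 0 + 0 + 3 = 3.

3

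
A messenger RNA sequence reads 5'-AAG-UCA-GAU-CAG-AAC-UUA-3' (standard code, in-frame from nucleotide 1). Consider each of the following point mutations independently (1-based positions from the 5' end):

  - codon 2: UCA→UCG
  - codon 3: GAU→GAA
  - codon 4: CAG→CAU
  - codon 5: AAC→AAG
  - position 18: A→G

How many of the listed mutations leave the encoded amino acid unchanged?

2

Codon 2: UCA (Ser) → UCG (Ser) — synonymous.
Codon 3: GAU (Asp) → GAA (Glu) — missense.
Codon 4: CAG (Gln) → CAU (His) — missense.
Codon 5: AAC (Asn) → AAG (Lys) — missense.
Codon 6: UUA (Leu) → UUG (Leu) — synonymous.
Synonymous: 2 of 5.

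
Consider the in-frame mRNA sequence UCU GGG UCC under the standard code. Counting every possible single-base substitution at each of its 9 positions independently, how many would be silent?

Codon 1 (UCU, Ser): 3 synonymous substitutions.
Codon 2 (GGG, Gly): 3 synonymous substitutions.
Codon 3 (UCC, Ser): 3 synonymous substitutions.
Total: 3 + 3 + 3 = 9.

9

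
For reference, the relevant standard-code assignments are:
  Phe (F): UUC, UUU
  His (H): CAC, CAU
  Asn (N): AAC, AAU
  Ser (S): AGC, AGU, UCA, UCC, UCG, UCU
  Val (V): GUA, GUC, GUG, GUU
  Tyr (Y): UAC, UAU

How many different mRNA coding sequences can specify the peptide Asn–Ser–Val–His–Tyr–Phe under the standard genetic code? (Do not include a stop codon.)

Asn: 2 codons.
Ser: 6 codons.
Val: 4 codons.
His: 2 codons.
Tyr: 2 codons.
Phe: 2 codons.
2 × 6 × 4 × 2 × 2 × 2 = 384.

384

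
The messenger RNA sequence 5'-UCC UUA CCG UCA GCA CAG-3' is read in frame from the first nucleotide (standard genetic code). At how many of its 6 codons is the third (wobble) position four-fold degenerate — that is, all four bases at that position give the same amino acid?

4

Codon 1 UCC (Ser): third position 4-fold.
Codon 2 UUA (Leu): third position 2-fold.
Codon 3 CCG (Pro): third position 4-fold.
Codon 4 UCA (Ser): third position 4-fold.
Codon 5 GCA (Ala): third position 4-fold.
Codon 6 CAG (Gln): third position 2-fold.
Four-fold degenerate third positions: 4.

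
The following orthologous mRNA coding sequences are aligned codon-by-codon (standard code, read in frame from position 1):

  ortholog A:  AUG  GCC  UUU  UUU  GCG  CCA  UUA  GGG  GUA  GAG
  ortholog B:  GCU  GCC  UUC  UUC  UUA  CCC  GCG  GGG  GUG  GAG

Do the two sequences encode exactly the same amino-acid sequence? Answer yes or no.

no

Codon 1: AUG Met / GCU Ala — nonsynonymous.
Codon 2: GCC Ala / GCC Ala — identical.
Codon 3: UUU Phe / UUC Phe — synonymous.
Codon 4: UUU Phe / UUC Phe — synonymous.
Codon 5: GCG Ala / UUA Leu — nonsynonymous.
Codon 6: CCA Pro / CCC Pro — synonymous.
Codon 7: UUA Leu / GCG Ala — nonsynonymous.
Codon 8: GGG Gly / GGG Gly — identical.
Codon 9: GUA Val / GUG Val — synonymous.
Codon 10: GAG Glu / GAG Glu — identical.
Nonsynonymous differences: 3 → different protein.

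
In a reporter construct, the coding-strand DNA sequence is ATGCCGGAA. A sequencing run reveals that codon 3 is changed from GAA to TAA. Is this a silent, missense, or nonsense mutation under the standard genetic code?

Position 7 falls in codon 3: GAA → Glu.
After the substitution the codon is TAA → Stop.
The new codon is a stop codon, so this is a nonsense mutation.

nonsense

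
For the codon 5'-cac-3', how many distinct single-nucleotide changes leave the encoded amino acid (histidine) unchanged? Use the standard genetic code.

Position 1: none → 0 synonymous.
Position 2: none → 0 synonymous.
Position 3: CAT → 1 synonymous.
Total: 0 + 0 + 1 = 1.

1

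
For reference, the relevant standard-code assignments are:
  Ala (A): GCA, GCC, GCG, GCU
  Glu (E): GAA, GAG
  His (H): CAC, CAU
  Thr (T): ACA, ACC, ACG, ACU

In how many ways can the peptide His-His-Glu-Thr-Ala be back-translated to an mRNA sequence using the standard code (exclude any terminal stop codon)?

His: 2 codons.
His: 2 codons.
Glu: 2 codons.
Thr: 4 codons.
Ala: 4 codons.
2 × 2 × 2 × 4 × 4 = 128.

128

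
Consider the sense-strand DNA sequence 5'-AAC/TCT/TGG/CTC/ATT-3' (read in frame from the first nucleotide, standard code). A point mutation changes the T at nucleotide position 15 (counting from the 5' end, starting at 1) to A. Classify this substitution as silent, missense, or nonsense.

silent

Position 15 falls in codon 5: ATT → Ile.
After the substitution the codon is ATA → Ile.
Both encode Ile, so the change is synonymous.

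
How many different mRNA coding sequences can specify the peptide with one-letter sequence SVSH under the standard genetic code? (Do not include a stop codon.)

288

Ser: 6 codons.
Val: 4 codons.
Ser: 6 codons.
His: 2 codons.
6 × 4 × 6 × 2 = 288.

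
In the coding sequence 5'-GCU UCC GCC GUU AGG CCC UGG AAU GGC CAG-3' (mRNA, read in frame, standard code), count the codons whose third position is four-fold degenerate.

Codon 1 GCU (Ala): third position 4-fold.
Codon 2 UCC (Ser): third position 4-fold.
Codon 3 GCC (Ala): third position 4-fold.
Codon 4 GUU (Val): third position 4-fold.
Codon 5 AGG (Arg): third position 2-fold.
Codon 6 CCC (Pro): third position 4-fold.
Codon 7 UGG (Trp): third position 1-fold.
Codon 8 AAU (Asn): third position 2-fold.
Codon 9 GGC (Gly): third position 4-fold.
Codon 10 CAG (Gln): third position 2-fold.
Four-fold degenerate third positions: 6.

6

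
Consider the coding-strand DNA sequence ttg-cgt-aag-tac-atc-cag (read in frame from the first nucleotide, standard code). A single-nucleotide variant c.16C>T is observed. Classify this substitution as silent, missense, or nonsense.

Position 16 falls in codon 6: CAG → Gln.
After the substitution the codon is TAG → Stop.
The new codon is a stop codon, so this is a nonsense mutation.

nonsense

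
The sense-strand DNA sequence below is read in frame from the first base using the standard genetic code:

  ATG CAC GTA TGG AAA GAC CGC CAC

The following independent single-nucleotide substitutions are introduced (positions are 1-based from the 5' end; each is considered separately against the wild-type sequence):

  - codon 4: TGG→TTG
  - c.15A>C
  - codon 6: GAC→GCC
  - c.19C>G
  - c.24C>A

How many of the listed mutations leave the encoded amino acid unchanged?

Codon 4: TGG (Trp) → TTG (Leu) — missense.
Codon 5: AAA (Lys) → AAC (Asn) — missense.
Codon 6: GAC (Asp) → GCC (Ala) — missense.
Codon 7: CGC (Arg) → GGC (Gly) — missense.
Codon 8: CAC (His) → CAA (Gln) — missense.
Synonymous: 0 of 5.

0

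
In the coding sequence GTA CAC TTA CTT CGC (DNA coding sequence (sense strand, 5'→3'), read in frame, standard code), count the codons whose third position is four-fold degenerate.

Codon 1 GTA (Val): third position 4-fold.
Codon 2 CAC (His): third position 2-fold.
Codon 3 TTA (Leu): third position 2-fold.
Codon 4 CTT (Leu): third position 4-fold.
Codon 5 CGC (Arg): third position 4-fold.
Four-fold degenerate third positions: 3.

3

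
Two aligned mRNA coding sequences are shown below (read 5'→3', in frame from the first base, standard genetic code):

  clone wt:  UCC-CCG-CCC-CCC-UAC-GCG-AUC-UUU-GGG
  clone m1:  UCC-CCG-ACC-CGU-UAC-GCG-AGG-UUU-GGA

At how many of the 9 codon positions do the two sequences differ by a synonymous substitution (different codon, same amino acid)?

Codon 1: UCC Ser / UCC Ser — identical.
Codon 2: CCG Pro / CCG Pro — identical.
Codon 3: CCC Pro / ACC Thr — nonsynonymous.
Codon 4: CCC Pro / CGU Arg — nonsynonymous.
Codon 5: UAC Tyr / UAC Tyr — identical.
Codon 6: GCG Ala / GCG Ala — identical.
Codon 7: AUC Ile / AGG Arg — nonsynonymous.
Codon 8: UUU Phe / UUU Phe — identical.
Codon 9: GGG Gly / GGA Gly — synonymous.
Synonymous differences: 1.

1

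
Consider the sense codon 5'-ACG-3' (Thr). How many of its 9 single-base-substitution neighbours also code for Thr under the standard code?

3

Position 1: none → 0 synonymous.
Position 2: none → 0 synonymous.
Position 3: ACT, ACC, ACA → 3 synonymous.
Total: 0 + 0 + 3 = 3.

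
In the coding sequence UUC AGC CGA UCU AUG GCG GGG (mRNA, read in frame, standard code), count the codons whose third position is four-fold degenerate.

4

Codon 1 UUC (Phe): third position 2-fold.
Codon 2 AGC (Ser): third position 2-fold.
Codon 3 CGA (Arg): third position 4-fold.
Codon 4 UCU (Ser): third position 4-fold.
Codon 5 AUG (Met): third position 1-fold.
Codon 6 GCG (Ala): third position 4-fold.
Codon 7 GGG (Gly): third position 4-fold.
Four-fold degenerate third positions: 4.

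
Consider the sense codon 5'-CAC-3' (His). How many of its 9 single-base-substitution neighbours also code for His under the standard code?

1

Position 1: none → 0 synonymous.
Position 2: none → 0 synonymous.
Position 3: CAT → 1 synonymous.
Total: 0 + 0 + 1 = 1.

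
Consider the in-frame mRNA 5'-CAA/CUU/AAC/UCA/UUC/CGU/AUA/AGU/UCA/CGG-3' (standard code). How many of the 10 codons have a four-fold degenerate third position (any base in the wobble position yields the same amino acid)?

Codon 1 CAA (Gln): third position 2-fold.
Codon 2 CUU (Leu): third position 4-fold.
Codon 3 AAC (Asn): third position 2-fold.
Codon 4 UCA (Ser): third position 4-fold.
Codon 5 UUC (Phe): third position 2-fold.
Codon 6 CGU (Arg): third position 4-fold.
Codon 7 AUA (Ile): third position 3-fold.
Codon 8 AGU (Ser): third position 2-fold.
Codon 9 UCA (Ser): third position 4-fold.
Codon 10 CGG (Arg): third position 4-fold.
Four-fold degenerate third positions: 5.

5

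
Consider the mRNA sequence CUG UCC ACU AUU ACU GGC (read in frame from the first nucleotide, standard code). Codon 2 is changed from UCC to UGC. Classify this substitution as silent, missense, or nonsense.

Position 5 falls in codon 2: UCC → Ser.
After the substitution the codon is UGC → Cys.
Ser ≠ Cys, so this is a missense mutation.

missense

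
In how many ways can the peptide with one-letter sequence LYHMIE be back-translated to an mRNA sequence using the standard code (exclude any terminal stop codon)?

Leu: 6 codons.
Tyr: 2 codons.
His: 2 codons.
Met: 1 codon.
Ile: 3 codons.
Glu: 2 codons.
6 × 2 × 2 × 1 × 3 × 2 = 144.

144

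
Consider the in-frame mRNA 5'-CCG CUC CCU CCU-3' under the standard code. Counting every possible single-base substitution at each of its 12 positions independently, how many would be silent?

12

Codon 1 (CCG, Pro): 3 synonymous substitutions.
Codon 2 (CUC, Leu): 3 synonymous substitutions.
Codon 3 (CCU, Pro): 3 synonymous substitutions.
Codon 4 (CCU, Pro): 3 synonymous substitutions.
Total: 3 + 3 + 3 + 3 = 12.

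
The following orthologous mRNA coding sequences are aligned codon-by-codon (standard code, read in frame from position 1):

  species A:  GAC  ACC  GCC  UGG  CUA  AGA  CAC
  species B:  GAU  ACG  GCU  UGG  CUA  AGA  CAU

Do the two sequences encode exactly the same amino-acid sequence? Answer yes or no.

Codon 1: GAC Asp / GAU Asp — synonymous.
Codon 2: ACC Thr / ACG Thr — synonymous.
Codon 3: GCC Ala / GCU Ala — synonymous.
Codon 4: UGG Trp / UGG Trp — identical.
Codon 5: CUA Leu / CUA Leu — identical.
Codon 6: AGA Arg / AGA Arg — identical.
Codon 7: CAC His / CAU His — synonymous.
Nonsynonymous differences: 0 → same protein.

yes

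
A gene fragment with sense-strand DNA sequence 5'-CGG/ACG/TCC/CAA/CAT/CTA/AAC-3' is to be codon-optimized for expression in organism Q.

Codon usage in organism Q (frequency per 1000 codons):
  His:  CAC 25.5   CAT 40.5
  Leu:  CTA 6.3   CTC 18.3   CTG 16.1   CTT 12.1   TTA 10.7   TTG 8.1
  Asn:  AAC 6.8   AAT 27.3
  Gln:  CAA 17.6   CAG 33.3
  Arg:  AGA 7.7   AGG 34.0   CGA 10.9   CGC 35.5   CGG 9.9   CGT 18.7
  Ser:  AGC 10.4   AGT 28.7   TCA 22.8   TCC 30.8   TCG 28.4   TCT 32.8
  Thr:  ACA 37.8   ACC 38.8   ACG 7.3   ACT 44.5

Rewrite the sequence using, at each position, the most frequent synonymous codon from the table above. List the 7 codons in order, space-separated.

Codon 1 (Arg): best is CGC at 35.5.
Codon 2 (Thr): best is ACT at 44.5.
Codon 3 (Ser): best is TCT at 32.8.
Codon 4 (Gln): best is CAG at 33.3.
Codon 5 (His): best is CAT at 40.5.
Codon 6 (Leu): best is CTC at 18.3.
Codon 7 (Asn): best is AAT at 27.3.

CGC ACT TCT CAG CAT CTC AAT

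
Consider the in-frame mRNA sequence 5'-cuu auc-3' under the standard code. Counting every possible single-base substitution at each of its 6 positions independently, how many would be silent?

Codon 1 (CUU, Leu): 3 synonymous substitutions.
Codon 2 (AUC, Ile): 2 synonymous substitutions.
Total: 3 + 2 = 5.

5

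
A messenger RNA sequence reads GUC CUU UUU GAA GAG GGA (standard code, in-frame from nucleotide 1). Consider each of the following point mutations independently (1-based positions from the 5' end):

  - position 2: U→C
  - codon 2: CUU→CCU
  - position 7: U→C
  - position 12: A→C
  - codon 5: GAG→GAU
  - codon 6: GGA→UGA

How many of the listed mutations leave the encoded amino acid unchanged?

Codon 1: GUC (Val) → GCC (Ala) — missense.
Codon 2: CUU (Leu) → CCU (Pro) — missense.
Codon 3: UUU (Phe) → CUU (Leu) — missense.
Codon 4: GAA (Glu) → GAC (Asp) — missense.
Codon 5: GAG (Glu) → GAU (Asp) — missense.
Codon 6: GGA (Gly) → UGA (Stop) — nonsense.
Synonymous: 0 of 6.

0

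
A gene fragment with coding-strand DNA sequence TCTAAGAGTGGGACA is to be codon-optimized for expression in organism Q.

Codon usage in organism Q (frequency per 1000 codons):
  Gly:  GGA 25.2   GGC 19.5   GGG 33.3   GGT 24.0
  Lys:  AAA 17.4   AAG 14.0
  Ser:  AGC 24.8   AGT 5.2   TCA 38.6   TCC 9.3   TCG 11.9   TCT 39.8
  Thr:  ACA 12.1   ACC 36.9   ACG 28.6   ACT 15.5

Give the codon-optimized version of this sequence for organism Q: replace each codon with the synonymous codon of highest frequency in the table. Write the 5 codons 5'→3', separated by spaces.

TCT AAA TCT GGG ACC

Codon 1 (Ser): best is TCT at 39.8.
Codon 2 (Lys): best is AAA at 17.4.
Codon 3 (Ser): best is TCT at 39.8.
Codon 4 (Gly): best is GGG at 33.3.
Codon 5 (Thr): best is ACC at 36.9.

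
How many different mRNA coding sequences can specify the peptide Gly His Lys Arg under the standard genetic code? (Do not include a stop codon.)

Gly: 4 codons.
His: 2 codons.
Lys: 2 codons.
Arg: 6 codons.
4 × 2 × 2 × 6 = 96.

96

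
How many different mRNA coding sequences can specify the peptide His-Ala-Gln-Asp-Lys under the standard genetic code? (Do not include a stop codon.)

64

His: 2 codons.
Ala: 4 codons.
Gln: 2 codons.
Asp: 2 codons.
Lys: 2 codons.
2 × 4 × 2 × 2 × 2 = 64.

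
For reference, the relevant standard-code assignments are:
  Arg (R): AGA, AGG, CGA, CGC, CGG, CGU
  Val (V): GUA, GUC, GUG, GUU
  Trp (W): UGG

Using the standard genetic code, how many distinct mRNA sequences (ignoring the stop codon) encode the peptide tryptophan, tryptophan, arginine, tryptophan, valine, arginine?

144

Trp: 1 codon.
Trp: 1 codon.
Arg: 6 codons.
Trp: 1 codon.
Val: 4 codons.
Arg: 6 codons.
1 × 1 × 6 × 1 × 4 × 6 = 144.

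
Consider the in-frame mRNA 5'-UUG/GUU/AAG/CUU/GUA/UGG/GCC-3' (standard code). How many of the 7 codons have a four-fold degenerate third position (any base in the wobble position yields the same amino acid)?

Codon 1 UUG (Leu): third position 2-fold.
Codon 2 GUU (Val): third position 4-fold.
Codon 3 AAG (Lys): third position 2-fold.
Codon 4 CUU (Leu): third position 4-fold.
Codon 5 GUA (Val): third position 4-fold.
Codon 6 UGG (Trp): third position 1-fold.
Codon 7 GCC (Ala): third position 4-fold.
Four-fold degenerate third positions: 4.

4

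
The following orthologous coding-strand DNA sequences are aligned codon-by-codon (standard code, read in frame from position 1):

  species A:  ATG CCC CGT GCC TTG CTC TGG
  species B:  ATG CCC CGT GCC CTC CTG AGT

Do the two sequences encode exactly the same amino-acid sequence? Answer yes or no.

Codon 1: ATG Met / ATG Met — identical.
Codon 2: CCC Pro / CCC Pro — identical.
Codon 3: CGT Arg / CGT Arg — identical.
Codon 4: GCC Ala / GCC Ala — identical.
Codon 5: TTG Leu / CTC Leu — synonymous.
Codon 6: CTC Leu / CTG Leu — synonymous.
Codon 7: TGG Trp / AGT Ser — nonsynonymous.
Nonsynonymous differences: 1 → different protein.

no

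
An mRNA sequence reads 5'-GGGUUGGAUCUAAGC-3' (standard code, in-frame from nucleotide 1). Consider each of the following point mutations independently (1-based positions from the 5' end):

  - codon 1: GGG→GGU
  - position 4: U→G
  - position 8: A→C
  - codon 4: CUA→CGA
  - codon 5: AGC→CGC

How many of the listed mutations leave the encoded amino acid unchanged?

1

Codon 1: GGG (Gly) → GGU (Gly) — synonymous.
Codon 2: UUG (Leu) → GUG (Val) — missense.
Codon 3: GAU (Asp) → GCU (Ala) — missense.
Codon 4: CUA (Leu) → CGA (Arg) — missense.
Codon 5: AGC (Ser) → CGC (Arg) — missense.
Synonymous: 1 of 5.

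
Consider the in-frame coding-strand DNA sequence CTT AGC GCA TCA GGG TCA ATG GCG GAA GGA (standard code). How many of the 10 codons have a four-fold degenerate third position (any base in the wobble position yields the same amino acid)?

7

Codon 1 CTT (Leu): third position 4-fold.
Codon 2 AGC (Ser): third position 2-fold.
Codon 3 GCA (Ala): third position 4-fold.
Codon 4 TCA (Ser): third position 4-fold.
Codon 5 GGG (Gly): third position 4-fold.
Codon 6 TCA (Ser): third position 4-fold.
Codon 7 ATG (Met): third position 1-fold.
Codon 8 GCG (Ala): third position 4-fold.
Codon 9 GAA (Glu): third position 2-fold.
Codon 10 GGA (Gly): third position 4-fold.
Four-fold degenerate third positions: 7.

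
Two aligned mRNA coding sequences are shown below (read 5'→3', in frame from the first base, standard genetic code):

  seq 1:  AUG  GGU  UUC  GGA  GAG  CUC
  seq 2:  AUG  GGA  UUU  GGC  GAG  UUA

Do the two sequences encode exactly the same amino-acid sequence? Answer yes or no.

Codon 1: AUG Met / AUG Met — identical.
Codon 2: GGU Gly / GGA Gly — synonymous.
Codon 3: UUC Phe / UUU Phe — synonymous.
Codon 4: GGA Gly / GGC Gly — synonymous.
Codon 5: GAG Glu / GAG Glu — identical.
Codon 6: CUC Leu / UUA Leu — synonymous.
Nonsynonymous differences: 0 → same protein.

yes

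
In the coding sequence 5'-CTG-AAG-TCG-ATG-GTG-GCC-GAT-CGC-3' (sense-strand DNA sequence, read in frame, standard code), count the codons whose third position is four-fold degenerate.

Codon 1 CTG (Leu): third position 4-fold.
Codon 2 AAG (Lys): third position 2-fold.
Codon 3 TCG (Ser): third position 4-fold.
Codon 4 ATG (Met): third position 1-fold.
Codon 5 GTG (Val): third position 4-fold.
Codon 6 GCC (Ala): third position 4-fold.
Codon 7 GAT (Asp): third position 2-fold.
Codon 8 CGC (Arg): third position 4-fold.
Four-fold degenerate third positions: 5.

5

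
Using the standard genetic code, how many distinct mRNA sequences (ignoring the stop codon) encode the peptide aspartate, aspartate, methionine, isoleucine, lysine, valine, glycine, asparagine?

768

Asp: 2 codons.
Asp: 2 codons.
Met: 1 codon.
Ile: 3 codons.
Lys: 2 codons.
Val: 4 codons.
Gly: 4 codons.
Asn: 2 codons.
2 × 2 × 1 × 3 × 2 × 4 × 4 × 2 = 768.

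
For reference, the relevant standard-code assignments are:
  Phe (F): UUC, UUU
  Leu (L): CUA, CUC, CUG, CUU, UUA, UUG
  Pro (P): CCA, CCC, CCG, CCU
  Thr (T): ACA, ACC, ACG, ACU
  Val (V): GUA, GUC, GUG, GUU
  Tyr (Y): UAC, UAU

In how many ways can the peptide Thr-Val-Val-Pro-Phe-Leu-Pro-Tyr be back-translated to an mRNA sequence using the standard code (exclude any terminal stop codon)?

24576

Thr: 4 codons.
Val: 4 codons.
Val: 4 codons.
Pro: 4 codons.
Phe: 2 codons.
Leu: 6 codons.
Pro: 4 codons.
Tyr: 2 codons.
4 × 4 × 4 × 4 × 2 × 6 × 4 × 2 = 24576.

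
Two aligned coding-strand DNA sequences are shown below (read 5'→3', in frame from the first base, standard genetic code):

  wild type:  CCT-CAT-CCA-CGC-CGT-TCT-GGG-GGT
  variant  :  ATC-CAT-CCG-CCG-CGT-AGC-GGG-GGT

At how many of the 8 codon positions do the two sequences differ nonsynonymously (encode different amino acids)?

2

Codon 1: CCT Pro / ATC Ile — nonsynonymous.
Codon 2: CAT His / CAT His — identical.
Codon 3: CCA Pro / CCG Pro — synonymous.
Codon 4: CGC Arg / CCG Pro — nonsynonymous.
Codon 5: CGT Arg / CGT Arg — identical.
Codon 6: TCT Ser / AGC Ser — synonymous.
Codon 7: GGG Gly / GGG Gly — identical.
Codon 8: GGT Gly / GGT Gly — identical.
Nonsynonymous differences: 2.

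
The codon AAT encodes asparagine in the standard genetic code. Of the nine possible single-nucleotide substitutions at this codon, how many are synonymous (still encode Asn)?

1

Position 1: none → 0 synonymous.
Position 2: none → 0 synonymous.
Position 3: AAC → 1 synonymous.
Total: 0 + 0 + 1 = 1.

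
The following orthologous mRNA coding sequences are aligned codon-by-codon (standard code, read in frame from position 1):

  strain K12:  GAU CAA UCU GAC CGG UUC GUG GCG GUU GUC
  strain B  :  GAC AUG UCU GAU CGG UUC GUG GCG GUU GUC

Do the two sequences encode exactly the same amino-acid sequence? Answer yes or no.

no

Codon 1: GAU Asp / GAC Asp — synonymous.
Codon 2: CAA Gln / AUG Met — nonsynonymous.
Codon 3: UCU Ser / UCU Ser — identical.
Codon 4: GAC Asp / GAU Asp — synonymous.
Codon 5: CGG Arg / CGG Arg — identical.
Codon 6: UUC Phe / UUC Phe — identical.
Codon 7: GUG Val / GUG Val — identical.
Codon 8: GCG Ala / GCG Ala — identical.
Codon 9: GUU Val / GUU Val — identical.
Codon 10: GUC Val / GUC Val — identical.
Nonsynonymous differences: 1 → different protein.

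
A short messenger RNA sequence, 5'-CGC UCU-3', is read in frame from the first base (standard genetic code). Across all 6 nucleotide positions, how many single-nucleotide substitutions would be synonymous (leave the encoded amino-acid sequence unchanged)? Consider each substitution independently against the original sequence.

Codon 1 (CGC, Arg): 3 synonymous substitutions.
Codon 2 (UCU, Ser): 3 synonymous substitutions.
Total: 3 + 3 = 6.

6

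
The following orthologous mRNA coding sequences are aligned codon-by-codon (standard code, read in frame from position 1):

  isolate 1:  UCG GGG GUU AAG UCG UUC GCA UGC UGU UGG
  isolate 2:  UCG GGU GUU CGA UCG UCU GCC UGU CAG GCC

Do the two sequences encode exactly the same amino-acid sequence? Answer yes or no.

Codon 1: UCG Ser / UCG Ser — identical.
Codon 2: GGG Gly / GGU Gly — synonymous.
Codon 3: GUU Val / GUU Val — identical.
Codon 4: AAG Lys / CGA Arg — nonsynonymous.
Codon 5: UCG Ser / UCG Ser — identical.
Codon 6: UUC Phe / UCU Ser — nonsynonymous.
Codon 7: GCA Ala / GCC Ala — synonymous.
Codon 8: UGC Cys / UGU Cys — synonymous.
Codon 9: UGU Cys / CAG Gln — nonsynonymous.
Codon 10: UGG Trp / GCC Ala — nonsynonymous.
Nonsynonymous differences: 4 → different protein.

no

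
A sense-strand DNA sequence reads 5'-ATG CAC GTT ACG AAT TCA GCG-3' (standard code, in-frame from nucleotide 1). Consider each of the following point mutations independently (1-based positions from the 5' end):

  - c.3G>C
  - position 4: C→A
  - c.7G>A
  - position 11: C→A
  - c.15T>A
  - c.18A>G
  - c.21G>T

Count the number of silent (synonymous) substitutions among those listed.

2

Codon 1: ATG (Met) → ATC (Ile) — missense.
Codon 2: CAC (His) → AAC (Asn) — missense.
Codon 3: GTT (Val) → ATT (Ile) — missense.
Codon 4: ACG (Thr) → AAG (Lys) — missense.
Codon 5: AAT (Asn) → AAA (Lys) — missense.
Codon 6: TCA (Ser) → TCG (Ser) — synonymous.
Codon 7: GCG (Ala) → GCT (Ala) — synonymous.
Synonymous: 2 of 7.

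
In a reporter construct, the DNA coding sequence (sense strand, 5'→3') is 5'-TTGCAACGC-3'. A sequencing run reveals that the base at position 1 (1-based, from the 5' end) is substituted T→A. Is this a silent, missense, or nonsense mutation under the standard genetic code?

Position 1 falls in codon 1: TTG → Leu.
After the substitution the codon is ATG → Met.
Leu ≠ Met, so this is a missense mutation.

missense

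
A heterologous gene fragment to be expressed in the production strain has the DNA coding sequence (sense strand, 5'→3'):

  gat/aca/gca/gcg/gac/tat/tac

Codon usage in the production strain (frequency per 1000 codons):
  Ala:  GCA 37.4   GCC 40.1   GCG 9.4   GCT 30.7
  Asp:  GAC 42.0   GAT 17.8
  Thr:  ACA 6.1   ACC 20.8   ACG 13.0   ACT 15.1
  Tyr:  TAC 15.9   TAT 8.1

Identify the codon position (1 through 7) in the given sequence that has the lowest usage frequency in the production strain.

2

Codon 1 GAT (Asp): 17.8 per 1000.
Codon 2 ACA (Thr): 6.1 per 1000.
Codon 3 GCA (Ala): 37.4 per 1000.
Codon 4 GCG (Ala): 9.4 per 1000.
Codon 5 GAC (Asp): 42.0 per 1000.
Codon 6 TAT (Tyr): 8.1 per 1000.
Codon 7 TAC (Tyr): 15.9 per 1000.
Lowest frequency is 6.1 at codon 2.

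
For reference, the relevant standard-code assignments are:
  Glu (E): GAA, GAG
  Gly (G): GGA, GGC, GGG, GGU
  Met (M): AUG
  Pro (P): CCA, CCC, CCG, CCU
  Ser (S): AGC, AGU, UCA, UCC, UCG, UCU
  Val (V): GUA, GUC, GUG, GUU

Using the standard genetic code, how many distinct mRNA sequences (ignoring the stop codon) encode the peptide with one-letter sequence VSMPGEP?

3072

Val: 4 codons.
Ser: 6 codons.
Met: 1 codon.
Pro: 4 codons.
Gly: 4 codons.
Glu: 2 codons.
Pro: 4 codons.
4 × 6 × 1 × 4 × 4 × 2 × 4 = 3072.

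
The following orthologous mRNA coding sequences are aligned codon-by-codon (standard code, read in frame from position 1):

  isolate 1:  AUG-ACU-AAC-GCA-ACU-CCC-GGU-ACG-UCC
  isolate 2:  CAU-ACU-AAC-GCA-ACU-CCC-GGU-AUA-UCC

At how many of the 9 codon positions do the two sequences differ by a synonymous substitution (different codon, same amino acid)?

Codon 1: AUG Met / CAU His — nonsynonymous.
Codon 2: ACU Thr / ACU Thr — identical.
Codon 3: AAC Asn / AAC Asn — identical.
Codon 4: GCA Ala / GCA Ala — identical.
Codon 5: ACU Thr / ACU Thr — identical.
Codon 6: CCC Pro / CCC Pro — identical.
Codon 7: GGU Gly / GGU Gly — identical.
Codon 8: ACG Thr / AUA Ile — nonsynonymous.
Codon 9: UCC Ser / UCC Ser — identical.
Synonymous differences: 0.

0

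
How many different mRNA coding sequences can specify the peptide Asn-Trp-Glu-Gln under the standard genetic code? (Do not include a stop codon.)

Asn: 2 codons.
Trp: 1 codon.
Glu: 2 codons.
Gln: 2 codons.
2 × 1 × 2 × 2 = 8.

8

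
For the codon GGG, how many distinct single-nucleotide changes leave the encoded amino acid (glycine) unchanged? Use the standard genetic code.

Position 1: none → 0 synonymous.
Position 2: none → 0 synonymous.
Position 3: GGU, GGC, GGA → 3 synonymous.
Total: 0 + 0 + 3 = 3.

3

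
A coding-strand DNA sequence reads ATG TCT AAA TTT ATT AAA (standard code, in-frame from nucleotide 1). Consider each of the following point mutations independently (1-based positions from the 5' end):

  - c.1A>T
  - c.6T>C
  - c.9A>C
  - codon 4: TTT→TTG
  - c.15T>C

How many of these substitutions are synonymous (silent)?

Codon 1: ATG (Met) → TTG (Leu) — missense.
Codon 2: TCT (Ser) → TCC (Ser) — synonymous.
Codon 3: AAA (Lys) → AAC (Asn) — missense.
Codon 4: TTT (Phe) → TTG (Leu) — missense.
Codon 5: ATT (Ile) → ATC (Ile) — synonymous.
Synonymous: 2 of 5.

2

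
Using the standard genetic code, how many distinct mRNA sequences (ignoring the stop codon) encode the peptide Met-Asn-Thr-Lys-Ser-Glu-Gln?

384

Met: 1 codon.
Asn: 2 codons.
Thr: 4 codons.
Lys: 2 codons.
Ser: 6 codons.
Glu: 2 codons.
Gln: 2 codons.
1 × 2 × 4 × 2 × 6 × 2 × 2 = 384.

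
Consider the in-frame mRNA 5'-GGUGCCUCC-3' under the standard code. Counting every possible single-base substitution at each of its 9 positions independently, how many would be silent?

Codon 1 (GGU, Gly): 3 synonymous substitutions.
Codon 2 (GCC, Ala): 3 synonymous substitutions.
Codon 3 (UCC, Ser): 3 synonymous substitutions.
Total: 3 + 3 + 3 = 9.

9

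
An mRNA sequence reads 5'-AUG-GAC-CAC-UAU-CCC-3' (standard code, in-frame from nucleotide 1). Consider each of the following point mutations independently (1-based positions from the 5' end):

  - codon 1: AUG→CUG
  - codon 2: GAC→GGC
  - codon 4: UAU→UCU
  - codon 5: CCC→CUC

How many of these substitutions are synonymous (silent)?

Codon 1: AUG (Met) → CUG (Leu) — missense.
Codon 2: GAC (Asp) → GGC (Gly) — missense.
Codon 4: UAU (Tyr) → UCU (Ser) — missense.
Codon 5: CCC (Pro) → CUC (Leu) — missense.
Synonymous: 0 of 4.

0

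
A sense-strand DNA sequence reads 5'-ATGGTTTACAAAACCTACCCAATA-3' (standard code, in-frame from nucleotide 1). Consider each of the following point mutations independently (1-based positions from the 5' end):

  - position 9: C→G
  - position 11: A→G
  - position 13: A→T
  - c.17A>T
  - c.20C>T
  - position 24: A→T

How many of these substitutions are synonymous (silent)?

1

Codon 3: TAC (Tyr) → TAG (Stop) — nonsense.
Codon 4: AAA (Lys) → AGA (Arg) — missense.
Codon 5: ACC (Thr) → TCC (Ser) — missense.
Codon 6: TAC (Tyr) → TTC (Phe) — missense.
Codon 7: CCA (Pro) → CTA (Leu) — missense.
Codon 8: ATA (Ile) → ATT (Ile) — synonymous.
Synonymous: 1 of 6.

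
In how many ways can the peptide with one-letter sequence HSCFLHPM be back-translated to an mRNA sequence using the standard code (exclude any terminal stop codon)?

His: 2 codons.
Ser: 6 codons.
Cys: 2 codons.
Phe: 2 codons.
Leu: 6 codons.
His: 2 codons.
Pro: 4 codons.
Met: 1 codon.
2 × 6 × 2 × 2 × 6 × 2 × 4 × 1 = 2304.

2304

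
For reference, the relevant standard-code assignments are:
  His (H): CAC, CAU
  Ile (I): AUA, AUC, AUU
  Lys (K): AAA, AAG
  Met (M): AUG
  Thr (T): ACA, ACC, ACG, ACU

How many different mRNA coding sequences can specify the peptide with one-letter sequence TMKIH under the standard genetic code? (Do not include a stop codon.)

48

Thr: 4 codons.
Met: 1 codon.
Lys: 2 codons.
Ile: 3 codons.
His: 2 codons.
4 × 1 × 2 × 3 × 2 = 48.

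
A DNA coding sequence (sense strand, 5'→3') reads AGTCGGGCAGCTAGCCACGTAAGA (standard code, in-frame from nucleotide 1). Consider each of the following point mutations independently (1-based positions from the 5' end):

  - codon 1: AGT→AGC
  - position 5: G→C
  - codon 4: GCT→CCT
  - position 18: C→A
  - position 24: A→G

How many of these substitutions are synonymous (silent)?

2

Codon 1: AGT (Ser) → AGC (Ser) — synonymous.
Codon 2: CGG (Arg) → CCG (Pro) — missense.
Codon 4: GCT (Ala) → CCT (Pro) — missense.
Codon 6: CAC (His) → CAA (Gln) — missense.
Codon 8: AGA (Arg) → AGG (Arg) — synonymous.
Synonymous: 2 of 5.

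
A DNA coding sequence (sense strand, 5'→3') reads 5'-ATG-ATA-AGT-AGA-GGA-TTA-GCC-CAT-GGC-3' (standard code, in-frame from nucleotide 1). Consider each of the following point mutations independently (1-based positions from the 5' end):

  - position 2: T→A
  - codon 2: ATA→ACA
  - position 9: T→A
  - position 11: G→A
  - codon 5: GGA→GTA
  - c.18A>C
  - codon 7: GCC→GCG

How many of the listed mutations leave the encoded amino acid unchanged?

Codon 1: ATG (Met) → AAG (Lys) — missense.
Codon 2: ATA (Ile) → ACA (Thr) — missense.
Codon 3: AGT (Ser) → AGA (Arg) — missense.
Codon 4: AGA (Arg) → AAA (Lys) — missense.
Codon 5: GGA (Gly) → GTA (Val) — missense.
Codon 6: TTA (Leu) → TTC (Phe) — missense.
Codon 7: GCC (Ala) → GCG (Ala) — synonymous.
Synonymous: 1 of 7.

1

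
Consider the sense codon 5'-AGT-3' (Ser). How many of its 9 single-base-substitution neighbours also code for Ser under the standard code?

Position 1: none → 0 synonymous.
Position 2: none → 0 synonymous.
Position 3: AGC → 1 synonymous.
Total: 0 + 0 + 1 = 1.

1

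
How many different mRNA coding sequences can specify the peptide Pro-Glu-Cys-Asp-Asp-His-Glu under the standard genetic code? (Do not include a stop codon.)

Pro: 4 codons.
Glu: 2 codons.
Cys: 2 codons.
Asp: 2 codons.
Asp: 2 codons.
His: 2 codons.
Glu: 2 codons.
4 × 2 × 2 × 2 × 2 × 2 × 2 = 256.

256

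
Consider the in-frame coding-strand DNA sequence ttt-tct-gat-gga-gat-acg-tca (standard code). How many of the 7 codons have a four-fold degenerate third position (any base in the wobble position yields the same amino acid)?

4

Codon 1 TTT (Phe): third position 2-fold.
Codon 2 TCT (Ser): third position 4-fold.
Codon 3 GAT (Asp): third position 2-fold.
Codon 4 GGA (Gly): third position 4-fold.
Codon 5 GAT (Asp): third position 2-fold.
Codon 6 ACG (Thr): third position 4-fold.
Codon 7 TCA (Ser): third position 4-fold.
Four-fold degenerate third positions: 4.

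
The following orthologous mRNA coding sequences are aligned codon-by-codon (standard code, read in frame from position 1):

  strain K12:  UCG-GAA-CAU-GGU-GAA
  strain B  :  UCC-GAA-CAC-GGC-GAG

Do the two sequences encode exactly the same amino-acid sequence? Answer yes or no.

Codon 1: UCG Ser / UCC Ser — synonymous.
Codon 2: GAA Glu / GAA Glu — identical.
Codon 3: CAU His / CAC His — synonymous.
Codon 4: GGU Gly / GGC Gly — synonymous.
Codon 5: GAA Glu / GAG Glu — synonymous.
Nonsynonymous differences: 0 → same protein.

yes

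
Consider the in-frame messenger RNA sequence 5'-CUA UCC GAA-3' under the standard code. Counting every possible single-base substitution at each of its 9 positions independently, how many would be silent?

8

Codon 1 (CUA, Leu): 4 synonymous substitutions.
Codon 2 (UCC, Ser): 3 synonymous substitutions.
Codon 3 (GAA, Glu): 1 synonymous substitution.
Total: 4 + 3 + 1 = 8.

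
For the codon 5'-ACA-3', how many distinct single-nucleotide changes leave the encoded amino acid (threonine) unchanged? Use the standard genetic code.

Position 1: none → 0 synonymous.
Position 2: none → 0 synonymous.
Position 3: ACU, ACC, ACG → 3 synonymous.
Total: 0 + 0 + 3 = 3.

3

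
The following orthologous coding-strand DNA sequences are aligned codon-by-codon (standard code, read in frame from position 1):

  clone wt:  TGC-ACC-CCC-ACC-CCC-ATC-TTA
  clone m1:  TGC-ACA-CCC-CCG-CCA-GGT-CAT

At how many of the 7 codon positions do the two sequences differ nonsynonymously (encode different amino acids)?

Codon 1: TGC Cys / TGC Cys — identical.
Codon 2: ACC Thr / ACA Thr — synonymous.
Codon 3: CCC Pro / CCC Pro — identical.
Codon 4: ACC Thr / CCG Pro — nonsynonymous.
Codon 5: CCC Pro / CCA Pro — synonymous.
Codon 6: ATC Ile / GGT Gly — nonsynonymous.
Codon 7: TTA Leu / CAT His — nonsynonymous.
Nonsynonymous differences: 3.

3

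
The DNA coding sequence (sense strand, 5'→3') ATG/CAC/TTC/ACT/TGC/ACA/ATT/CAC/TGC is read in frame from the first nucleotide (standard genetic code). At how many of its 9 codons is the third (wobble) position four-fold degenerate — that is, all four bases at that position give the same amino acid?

Codon 1 ATG (Met): third position 1-fold.
Codon 2 CAC (His): third position 2-fold.
Codon 3 TTC (Phe): third position 2-fold.
Codon 4 ACT (Thr): third position 4-fold.
Codon 5 TGC (Cys): third position 2-fold.
Codon 6 ACA (Thr): third position 4-fold.
Codon 7 ATT (Ile): third position 3-fold.
Codon 8 CAC (His): third position 2-fold.
Codon 9 TGC (Cys): third position 2-fold.
Four-fold degenerate third positions: 2.

2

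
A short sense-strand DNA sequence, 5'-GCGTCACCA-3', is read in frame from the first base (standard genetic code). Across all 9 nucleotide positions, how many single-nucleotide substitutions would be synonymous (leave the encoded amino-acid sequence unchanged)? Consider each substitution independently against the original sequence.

9

Codon 1 (GCG, Ala): 3 synonymous substitutions.
Codon 2 (TCA, Ser): 3 synonymous substitutions.
Codon 3 (CCA, Pro): 3 synonymous substitutions.
Total: 3 + 3 + 3 = 9.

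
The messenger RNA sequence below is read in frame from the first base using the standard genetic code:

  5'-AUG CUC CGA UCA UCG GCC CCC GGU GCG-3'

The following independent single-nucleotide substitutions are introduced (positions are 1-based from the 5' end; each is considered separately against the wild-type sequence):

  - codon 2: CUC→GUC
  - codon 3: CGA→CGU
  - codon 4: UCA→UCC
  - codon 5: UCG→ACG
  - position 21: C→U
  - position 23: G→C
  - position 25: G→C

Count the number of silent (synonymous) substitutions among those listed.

Codon 2: CUC (Leu) → GUC (Val) — missense.
Codon 3: CGA (Arg) → CGU (Arg) — synonymous.
Codon 4: UCA (Ser) → UCC (Ser) — synonymous.
Codon 5: UCG (Ser) → ACG (Thr) — missense.
Codon 7: CCC (Pro) → CCU (Pro) — synonymous.
Codon 8: GGU (Gly) → GCU (Ala) — missense.
Codon 9: GCG (Ala) → CCG (Pro) — missense.
Synonymous: 3 of 7.

3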